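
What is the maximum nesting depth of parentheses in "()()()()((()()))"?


Input: "()()()()((()()))"
Tracking depth:
  Position 0 '(': depth becomes 1
  Position 1 ')': depth becomes 0
  Position 2 '(': depth becomes 1
  Position 3 ')': depth becomes 0
  Position 4 '(': depth becomes 1
  Position 5 ')': depth becomes 0
  Position 6 '(': depth becomes 1
  Position 7 ')': depth becomes 0
  Position 8 '(': depth becomes 1
  Position 9 '(': depth becomes 2
  Position 10 '(': depth becomes 3
  Position 11 ')': depth becomes 2
  Position 12 '(': depth becomes 3
  Position 13 ')': depth becomes 2
  Position 14 ')': depth becomes 1
  Position 15 ')': depth becomes 0
Maximum depth reached: 3

3


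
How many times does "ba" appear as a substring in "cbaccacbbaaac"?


Searching for "ba" in "cbaccacbbaaac"
Scanning each position:
  Position 0: "cb" => no
  Position 1: "ba" => MATCH
  Position 2: "ac" => no
  Position 3: "cc" => no
  Position 4: "ca" => no
  Position 5: "ac" => no
  Position 6: "cb" => no
  Position 7: "bb" => no
  Position 8: "ba" => MATCH
  Position 9: "aa" => no
  Position 10: "aa" => no
  Position 11: "ac" => no
Total occurrences: 2

2


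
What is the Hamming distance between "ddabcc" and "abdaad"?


Comparing "ddabcc" and "abdaad" position by position:
  Position 0: 'd' vs 'a' => differ
  Position 1: 'd' vs 'b' => differ
  Position 2: 'a' vs 'd' => differ
  Position 3: 'b' vs 'a' => differ
  Position 4: 'c' vs 'a' => differ
  Position 5: 'c' vs 'd' => differ
Total differences (Hamming distance): 6

6


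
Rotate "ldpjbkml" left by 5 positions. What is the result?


Input: "ldpjbkml", rotate left by 5
First 5 characters: "ldpjb"
Remaining characters: "kml"
Concatenate remaining + first: "kml" + "ldpjb" = "kmlldpjb"

kmlldpjb


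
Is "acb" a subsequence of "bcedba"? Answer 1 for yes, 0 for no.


Check if "acb" is a subsequence of "bcedba"
Greedy scan:
  Position 0 ('b'): no match needed
  Position 1 ('c'): no match needed
  Position 2 ('e'): no match needed
  Position 3 ('d'): no match needed
  Position 4 ('b'): no match needed
  Position 5 ('a'): matches sub[0] = 'a'
Only matched 1/3 characters => not a subsequence

0


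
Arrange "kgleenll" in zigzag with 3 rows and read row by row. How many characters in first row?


Zigzag "kgleenll" into 3 rows:
Placing characters:
  'k' => row 0
  'g' => row 1
  'l' => row 2
  'e' => row 1
  'e' => row 0
  'n' => row 1
  'l' => row 2
  'l' => row 1
Rows:
  Row 0: "ke"
  Row 1: "genl"
  Row 2: "ll"
First row length: 2

2


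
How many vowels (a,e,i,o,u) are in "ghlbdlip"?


Input: ghlbdlip
Checking each character:
  'g' at position 0: consonant
  'h' at position 1: consonant
  'l' at position 2: consonant
  'b' at position 3: consonant
  'd' at position 4: consonant
  'l' at position 5: consonant
  'i' at position 6: vowel (running total: 1)
  'p' at position 7: consonant
Total vowels: 1

1


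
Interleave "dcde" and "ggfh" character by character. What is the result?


Interleaving "dcde" and "ggfh":
  Position 0: 'd' from first, 'g' from second => "dg"
  Position 1: 'c' from first, 'g' from second => "cg"
  Position 2: 'd' from first, 'f' from second => "df"
  Position 3: 'e' from first, 'h' from second => "eh"
Result: dgcgdfeh

dgcgdfeh


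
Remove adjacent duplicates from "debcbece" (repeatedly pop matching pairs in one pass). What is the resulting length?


Input: debcbece
Stack-based adjacent duplicate removal:
  Read 'd': push. Stack: d
  Read 'e': push. Stack: de
  Read 'b': push. Stack: deb
  Read 'c': push. Stack: debc
  Read 'b': push. Stack: debcb
  Read 'e': push. Stack: debcbe
  Read 'c': push. Stack: debcbec
  Read 'e': push. Stack: debcbece
Final stack: "debcbece" (length 8)

8


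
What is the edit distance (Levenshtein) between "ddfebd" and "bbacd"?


Computing edit distance: "ddfebd" -> "bbacd"
DP table:
           b    b    a    c    d
      0    1    2    3    4    5
  d   1    1    2    3    4    4
  d   2    2    2    3    4    4
  f   3    3    3    3    4    5
  e   4    4    4    4    4    5
  b   5    4    4    5    5    5
  d   6    5    5    5    6    5
Edit distance = dp[6][5] = 5

5


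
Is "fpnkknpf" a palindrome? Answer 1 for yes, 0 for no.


Input: fpnkknpf
Reversed: fpnkknpf
  Compare pos 0 ('f') with pos 7 ('f'): match
  Compare pos 1 ('p') with pos 6 ('p'): match
  Compare pos 2 ('n') with pos 5 ('n'): match
  Compare pos 3 ('k') with pos 4 ('k'): match
Result: palindrome

1


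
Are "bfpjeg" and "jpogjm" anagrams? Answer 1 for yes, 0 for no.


Strings: "bfpjeg", "jpogjm"
Sorted first:  befgjp
Sorted second: gjjmop
Differ at position 0: 'b' vs 'g' => not anagrams

0


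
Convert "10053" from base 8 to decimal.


Input: "10053" in base 8
Positional expansion:
  Digit '1' (value 1) x 8^4 = 4096
  Digit '0' (value 0) x 8^3 = 0
  Digit '0' (value 0) x 8^2 = 0
  Digit '5' (value 5) x 8^1 = 40
  Digit '3' (value 3) x 8^0 = 3
Sum = 4139

4139


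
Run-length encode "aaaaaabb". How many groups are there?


Input: aaaaaabb
Scanning for consecutive runs:
  Group 1: 'a' x 6 (positions 0-5)
  Group 2: 'b' x 2 (positions 6-7)
Total groups: 2

2


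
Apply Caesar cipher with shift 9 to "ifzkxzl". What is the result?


Caesar cipher: shift "ifzkxzl" by 9
  'i' (pos 8) + 9 = pos 17 = 'r'
  'f' (pos 5) + 9 = pos 14 = 'o'
  'z' (pos 25) + 9 = pos 8 = 'i'
  'k' (pos 10) + 9 = pos 19 = 't'
  'x' (pos 23) + 9 = pos 6 = 'g'
  'z' (pos 25) + 9 = pos 8 = 'i'
  'l' (pos 11) + 9 = pos 20 = 'u'
Result: roitgiu

roitgiu


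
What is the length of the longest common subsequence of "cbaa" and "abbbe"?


LCS of "cbaa" and "abbbe"
DP table:
           a    b    b    b    e
      0    0    0    0    0    0
  c   0    0    0    0    0    0
  b   0    0    1    1    1    1
  a   0    1    1    1    1    1
  a   0    1    1    1    1    1
LCS length = dp[4][5] = 1

1


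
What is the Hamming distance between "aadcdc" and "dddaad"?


Comparing "aadcdc" and "dddaad" position by position:
  Position 0: 'a' vs 'd' => differ
  Position 1: 'a' vs 'd' => differ
  Position 2: 'd' vs 'd' => same
  Position 3: 'c' vs 'a' => differ
  Position 4: 'd' vs 'a' => differ
  Position 5: 'c' vs 'd' => differ
Total differences (Hamming distance): 5

5


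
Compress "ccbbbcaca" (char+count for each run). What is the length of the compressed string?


Input: ccbbbcaca
Runs:
  'c' x 2 => "c2"
  'b' x 3 => "b3"
  'c' x 1 => "c1"
  'a' x 1 => "a1"
  'c' x 1 => "c1"
  'a' x 1 => "a1"
Compressed: "c2b3c1a1c1a1"
Compressed length: 12

12


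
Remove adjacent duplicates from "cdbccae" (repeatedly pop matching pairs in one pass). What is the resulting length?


Input: cdbccae
Stack-based adjacent duplicate removal:
  Read 'c': push. Stack: c
  Read 'd': push. Stack: cd
  Read 'b': push. Stack: cdb
  Read 'c': push. Stack: cdbc
  Read 'c': matches stack top 'c' => pop. Stack: cdb
  Read 'a': push. Stack: cdba
  Read 'e': push. Stack: cdbae
Final stack: "cdbae" (length 5)

5


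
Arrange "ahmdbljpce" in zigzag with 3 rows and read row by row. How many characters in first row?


Zigzag "ahmdbljpce" into 3 rows:
Placing characters:
  'a' => row 0
  'h' => row 1
  'm' => row 2
  'd' => row 1
  'b' => row 0
  'l' => row 1
  'j' => row 2
  'p' => row 1
  'c' => row 0
  'e' => row 1
Rows:
  Row 0: "abc"
  Row 1: "hdlpe"
  Row 2: "mj"
First row length: 3

3


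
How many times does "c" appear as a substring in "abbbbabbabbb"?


Searching for "c" in "abbbbabbabbb"
Scanning each position:
  Position 0: "a" => no
  Position 1: "b" => no
  Position 2: "b" => no
  Position 3: "b" => no
  Position 4: "b" => no
  Position 5: "a" => no
  Position 6: "b" => no
  Position 7: "b" => no
  Position 8: "a" => no
  Position 9: "b" => no
  Position 10: "b" => no
  Position 11: "b" => no
Total occurrences: 0

0


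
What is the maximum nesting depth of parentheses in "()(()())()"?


Input: "()(()())()"
Tracking depth:
  Position 0 '(': depth becomes 1
  Position 1 ')': depth becomes 0
  Position 2 '(': depth becomes 1
  Position 3 '(': depth becomes 2
  Position 4 ')': depth becomes 1
  Position 5 '(': depth becomes 2
  Position 6 ')': depth becomes 1
  Position 7 ')': depth becomes 0
  Position 8 '(': depth becomes 1
  Position 9 ')': depth becomes 0
Maximum depth reached: 2

2


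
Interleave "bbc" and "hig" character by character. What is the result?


Interleaving "bbc" and "hig":
  Position 0: 'b' from first, 'h' from second => "bh"
  Position 1: 'b' from first, 'i' from second => "bi"
  Position 2: 'c' from first, 'g' from second => "cg"
Result: bhbicg

bhbicg


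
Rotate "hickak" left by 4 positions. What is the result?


Input: "hickak", rotate left by 4
First 4 characters: "hick"
Remaining characters: "ak"
Concatenate remaining + first: "ak" + "hick" = "akhick"

akhick


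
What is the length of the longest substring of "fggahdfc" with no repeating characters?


Input: "fggahdfc"
Sliding window (track last position of each char):
  Position 0 ('f'): window [0,0] length 1 -- new best
  Position 1 ('g'): window [0,1] length 2 -- new best
  Position 2 ('g'): repeat (last at 1), move window start to 2
  Position 2 ('g'): window [2,2] length 1
  Position 3 ('a'): window [2,3] length 2
  Position 4 ('h'): window [2,4] length 3 -- new best
  Position 5 ('d'): window [2,5] length 4 -- new best
  Position 6 ('f'): window [2,6] length 5 -- new best
  Position 7 ('c'): window [2,7] length 6 -- new best
Longest substring with no repeats: "gahdfc" with length 6

6


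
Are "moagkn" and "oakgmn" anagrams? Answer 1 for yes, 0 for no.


Strings: "moagkn", "oakgmn"
Sorted first:  agkmno
Sorted second: agkmno
Sorted forms match => anagrams

1


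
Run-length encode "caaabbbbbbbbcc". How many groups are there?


Input: caaabbbbbbbbcc
Scanning for consecutive runs:
  Group 1: 'c' x 1 (positions 0-0)
  Group 2: 'a' x 3 (positions 1-3)
  Group 3: 'b' x 8 (positions 4-11)
  Group 4: 'c' x 2 (positions 12-13)
Total groups: 4

4


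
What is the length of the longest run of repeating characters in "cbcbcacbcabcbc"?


Input: "cbcbcacbcabcbc"
Scanning for longest run:
  Position 1 ('b'): new char, reset run to 1
  Position 2 ('c'): new char, reset run to 1
  Position 3 ('b'): new char, reset run to 1
  Position 4 ('c'): new char, reset run to 1
  Position 5 ('a'): new char, reset run to 1
  Position 6 ('c'): new char, reset run to 1
  Position 7 ('b'): new char, reset run to 1
  Position 8 ('c'): new char, reset run to 1
  Position 9 ('a'): new char, reset run to 1
  Position 10 ('b'): new char, reset run to 1
  Position 11 ('c'): new char, reset run to 1
  Position 12 ('b'): new char, reset run to 1
  Position 13 ('c'): new char, reset run to 1
Longest run: 'c' with length 1

1


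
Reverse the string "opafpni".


Input: opafpni
Reading characters right to left:
  Position 6: 'i'
  Position 5: 'n'
  Position 4: 'p'
  Position 3: 'f'
  Position 2: 'a'
  Position 1: 'p'
  Position 0: 'o'
Reversed: inpfapo

inpfapo


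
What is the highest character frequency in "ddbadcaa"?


Input: ddbadcaa
Character counts:
  'a': 3
  'b': 1
  'c': 1
  'd': 3
Maximum frequency: 3

3


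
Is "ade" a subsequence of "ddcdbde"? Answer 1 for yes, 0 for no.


Check if "ade" is a subsequence of "ddcdbde"
Greedy scan:
  Position 0 ('d'): no match needed
  Position 1 ('d'): no match needed
  Position 2 ('c'): no match needed
  Position 3 ('d'): no match needed
  Position 4 ('b'): no match needed
  Position 5 ('d'): no match needed
  Position 6 ('e'): no match needed
Only matched 0/3 characters => not a subsequence

0


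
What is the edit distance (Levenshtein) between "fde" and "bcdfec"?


Computing edit distance: "fde" -> "bcdfec"
DP table:
           b    c    d    f    e    c
      0    1    2    3    4    5    6
  f   1    1    2    3    3    4    5
  d   2    2    2    2    3    4    5
  e   3    3    3    3    3    3    4
Edit distance = dp[3][6] = 4

4


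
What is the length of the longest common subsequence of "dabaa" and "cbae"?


LCS of "dabaa" and "cbae"
DP table:
           c    b    a    e
      0    0    0    0    0
  d   0    0    0    0    0
  a   0    0    0    1    1
  b   0    0    1    1    1
  a   0    0    1    2    2
  a   0    0    1    2    2
LCS length = dp[5][4] = 2

2


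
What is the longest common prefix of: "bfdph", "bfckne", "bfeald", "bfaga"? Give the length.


Words: bfdph, bfckne, bfeald, bfaga
  Position 0: all 'b' => match
  Position 1: all 'f' => match
  Position 2: ('d', 'c', 'e', 'a') => mismatch, stop
LCP = "bf" (length 2)

2


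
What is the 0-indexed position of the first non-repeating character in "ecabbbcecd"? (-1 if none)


Input: ecabbbcecd
Character frequencies:
  'a': 1
  'b': 3
  'c': 3
  'd': 1
  'e': 2
Scanning left to right for freq == 1:
  Position 0 ('e'): freq=2, skip
  Position 1 ('c'): freq=3, skip
  Position 2 ('a'): unique! => answer = 2

2


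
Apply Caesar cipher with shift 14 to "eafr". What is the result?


Caesar cipher: shift "eafr" by 14
  'e' (pos 4) + 14 = pos 18 = 's'
  'a' (pos 0) + 14 = pos 14 = 'o'
  'f' (pos 5) + 14 = pos 19 = 't'
  'r' (pos 17) + 14 = pos 5 = 'f'
Result: sotf

sotf


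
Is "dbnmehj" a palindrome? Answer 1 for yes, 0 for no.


Input: dbnmehj
Reversed: jhemnbd
  Compare pos 0 ('d') with pos 6 ('j'): MISMATCH
  Compare pos 1 ('b') with pos 5 ('h'): MISMATCH
  Compare pos 2 ('n') with pos 4 ('e'): MISMATCH
Result: not a palindrome

0


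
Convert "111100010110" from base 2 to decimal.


Input: "111100010110" in base 2
Positional expansion:
  Digit '1' (value 1) x 2^11 = 2048
  Digit '1' (value 1) x 2^10 = 1024
  Digit '1' (value 1) x 2^9 = 512
  Digit '1' (value 1) x 2^8 = 256
  Digit '0' (value 0) x 2^7 = 0
  Digit '0' (value 0) x 2^6 = 0
  Digit '0' (value 0) x 2^5 = 0
  Digit '1' (value 1) x 2^4 = 16
  Digit '0' (value 0) x 2^3 = 0
  Digit '1' (value 1) x 2^2 = 4
  Digit '1' (value 1) x 2^1 = 2
  Digit '0' (value 0) x 2^0 = 0
Sum = 3862

3862


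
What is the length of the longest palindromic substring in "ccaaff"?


Input: "ccaaff"
Checking substrings for palindromes:
  [0:2] "cc" (len 2) => palindrome
  [2:4] "aa" (len 2) => palindrome
  [4:6] "ff" (len 2) => palindrome
Longest palindromic substring: "cc" with length 2

2


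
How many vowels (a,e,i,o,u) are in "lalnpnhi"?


Input: lalnpnhi
Checking each character:
  'l' at position 0: consonant
  'a' at position 1: vowel (running total: 1)
  'l' at position 2: consonant
  'n' at position 3: consonant
  'p' at position 4: consonant
  'n' at position 5: consonant
  'h' at position 6: consonant
  'i' at position 7: vowel (running total: 2)
Total vowels: 2

2


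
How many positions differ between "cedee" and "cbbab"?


Comparing "cedee" and "cbbab" position by position:
  Position 0: 'c' vs 'c' => same
  Position 1: 'e' vs 'b' => DIFFER
  Position 2: 'd' vs 'b' => DIFFER
  Position 3: 'e' vs 'a' => DIFFER
  Position 4: 'e' vs 'b' => DIFFER
Positions that differ: 4

4


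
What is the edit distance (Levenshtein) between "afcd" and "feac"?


Computing edit distance: "afcd" -> "feac"
DP table:
           f    e    a    c
      0    1    2    3    4
  a   1    1    2    2    3
  f   2    1    2    3    3
  c   3    2    2    3    3
  d   4    3    3    3    4
Edit distance = dp[4][4] = 4

4


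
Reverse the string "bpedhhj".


Input: bpedhhj
Reading characters right to left:
  Position 6: 'j'
  Position 5: 'h'
  Position 4: 'h'
  Position 3: 'd'
  Position 2: 'e'
  Position 1: 'p'
  Position 0: 'b'
Reversed: jhhdepb

jhhdepb


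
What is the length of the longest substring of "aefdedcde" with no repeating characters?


Input: "aefdedcde"
Sliding window (track last position of each char):
  Position 0 ('a'): window [0,0] length 1 -- new best
  Position 1 ('e'): window [0,1] length 2 -- new best
  Position 2 ('f'): window [0,2] length 3 -- new best
  Position 3 ('d'): window [0,3] length 4 -- new best
  Position 4 ('e'): repeat (last at 1), move window start to 2
  Position 4 ('e'): window [2,4] length 3
  Position 5 ('d'): repeat (last at 3), move window start to 4
  Position 5 ('d'): window [4,5] length 2
  Position 6 ('c'): window [4,6] length 3
  Position 7 ('d'): repeat (last at 5), move window start to 6
  Position 7 ('d'): window [6,7] length 2
  Position 8 ('e'): window [6,8] length 3
Longest substring with no repeats: "aefd" with length 4

4


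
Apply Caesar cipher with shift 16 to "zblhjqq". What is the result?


Caesar cipher: shift "zblhjqq" by 16
  'z' (pos 25) + 16 = pos 15 = 'p'
  'b' (pos 1) + 16 = pos 17 = 'r'
  'l' (pos 11) + 16 = pos 1 = 'b'
  'h' (pos 7) + 16 = pos 23 = 'x'
  'j' (pos 9) + 16 = pos 25 = 'z'
  'q' (pos 16) + 16 = pos 6 = 'g'
  'q' (pos 16) + 16 = pos 6 = 'g'
Result: prbxzgg

prbxzgg


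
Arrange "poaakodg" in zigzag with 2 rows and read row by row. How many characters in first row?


Zigzag "poaakodg" into 2 rows:
Placing characters:
  'p' => row 0
  'o' => row 1
  'a' => row 0
  'a' => row 1
  'k' => row 0
  'o' => row 1
  'd' => row 0
  'g' => row 1
Rows:
  Row 0: "pakd"
  Row 1: "oaog"
First row length: 4

4


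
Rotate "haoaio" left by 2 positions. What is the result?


Input: "haoaio", rotate left by 2
First 2 characters: "ha"
Remaining characters: "oaio"
Concatenate remaining + first: "oaio" + "ha" = "oaioha"

oaioha


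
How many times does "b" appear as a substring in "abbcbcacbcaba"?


Searching for "b" in "abbcbcacbcaba"
Scanning each position:
  Position 0: "a" => no
  Position 1: "b" => MATCH
  Position 2: "b" => MATCH
  Position 3: "c" => no
  Position 4: "b" => MATCH
  Position 5: "c" => no
  Position 6: "a" => no
  Position 7: "c" => no
  Position 8: "b" => MATCH
  Position 9: "c" => no
  Position 10: "a" => no
  Position 11: "b" => MATCH
  Position 12: "a" => no
Total occurrences: 5

5


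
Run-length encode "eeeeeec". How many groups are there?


Input: eeeeeec
Scanning for consecutive runs:
  Group 1: 'e' x 6 (positions 0-5)
  Group 2: 'c' x 1 (positions 6-6)
Total groups: 2

2


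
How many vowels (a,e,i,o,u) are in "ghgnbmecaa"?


Input: ghgnbmecaa
Checking each character:
  'g' at position 0: consonant
  'h' at position 1: consonant
  'g' at position 2: consonant
  'n' at position 3: consonant
  'b' at position 4: consonant
  'm' at position 5: consonant
  'e' at position 6: vowel (running total: 1)
  'c' at position 7: consonant
  'a' at position 8: vowel (running total: 2)
  'a' at position 9: vowel (running total: 3)
Total vowels: 3

3


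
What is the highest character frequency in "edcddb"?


Input: edcddb
Character counts:
  'b': 1
  'c': 1
  'd': 3
  'e': 1
Maximum frequency: 3

3


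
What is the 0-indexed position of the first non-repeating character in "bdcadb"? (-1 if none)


Input: bdcadb
Character frequencies:
  'a': 1
  'b': 2
  'c': 1
  'd': 2
Scanning left to right for freq == 1:
  Position 0 ('b'): freq=2, skip
  Position 1 ('d'): freq=2, skip
  Position 2 ('c'): unique! => answer = 2

2


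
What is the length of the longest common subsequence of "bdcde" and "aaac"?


LCS of "bdcde" and "aaac"
DP table:
           a    a    a    c
      0    0    0    0    0
  b   0    0    0    0    0
  d   0    0    0    0    0
  c   0    0    0    0    1
  d   0    0    0    0    1
  e   0    0    0    0    1
LCS length = dp[5][4] = 1

1


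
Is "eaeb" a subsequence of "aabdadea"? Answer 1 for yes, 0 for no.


Check if "eaeb" is a subsequence of "aabdadea"
Greedy scan:
  Position 0 ('a'): no match needed
  Position 1 ('a'): no match needed
  Position 2 ('b'): no match needed
  Position 3 ('d'): no match needed
  Position 4 ('a'): no match needed
  Position 5 ('d'): no match needed
  Position 6 ('e'): matches sub[0] = 'e'
  Position 7 ('a'): matches sub[1] = 'a'
Only matched 2/4 characters => not a subsequence

0


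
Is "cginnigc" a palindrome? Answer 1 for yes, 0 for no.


Input: cginnigc
Reversed: cginnigc
  Compare pos 0 ('c') with pos 7 ('c'): match
  Compare pos 1 ('g') with pos 6 ('g'): match
  Compare pos 2 ('i') with pos 5 ('i'): match
  Compare pos 3 ('n') with pos 4 ('n'): match
Result: palindrome

1


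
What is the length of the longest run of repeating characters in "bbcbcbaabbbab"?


Input: "bbcbcbaabbbab"
Scanning for longest run:
  Position 1 ('b'): continues run of 'b', length=2
  Position 2 ('c'): new char, reset run to 1
  Position 3 ('b'): new char, reset run to 1
  Position 4 ('c'): new char, reset run to 1
  Position 5 ('b'): new char, reset run to 1
  Position 6 ('a'): new char, reset run to 1
  Position 7 ('a'): continues run of 'a', length=2
  Position 8 ('b'): new char, reset run to 1
  Position 9 ('b'): continues run of 'b', length=2
  Position 10 ('b'): continues run of 'b', length=3
  Position 11 ('a'): new char, reset run to 1
  Position 12 ('b'): new char, reset run to 1
Longest run: 'b' with length 3

3


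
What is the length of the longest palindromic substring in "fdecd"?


Input: "fdecd"
Checking substrings for palindromes:
  No multi-char palindromic substrings found
Longest palindromic substring: "f" with length 1

1


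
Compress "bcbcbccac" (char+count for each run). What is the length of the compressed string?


Input: bcbcbccac
Runs:
  'b' x 1 => "b1"
  'c' x 1 => "c1"
  'b' x 1 => "b1"
  'c' x 1 => "c1"
  'b' x 1 => "b1"
  'c' x 2 => "c2"
  'a' x 1 => "a1"
  'c' x 1 => "c1"
Compressed: "b1c1b1c1b1c2a1c1"
Compressed length: 16

16


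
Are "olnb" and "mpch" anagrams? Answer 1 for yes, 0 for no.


Strings: "olnb", "mpch"
Sorted first:  blno
Sorted second: chmp
Differ at position 0: 'b' vs 'c' => not anagrams

0


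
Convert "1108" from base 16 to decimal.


Input: "1108" in base 16
Positional expansion:
  Digit '1' (value 1) x 16^3 = 4096
  Digit '1' (value 1) x 16^2 = 256
  Digit '0' (value 0) x 16^1 = 0
  Digit '8' (value 8) x 16^0 = 8
Sum = 4360

4360


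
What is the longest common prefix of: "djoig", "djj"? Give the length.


Words: djoig, djj
  Position 0: all 'd' => match
  Position 1: all 'j' => match
  Position 2: ('o', 'j') => mismatch, stop
LCP = "dj" (length 2)

2


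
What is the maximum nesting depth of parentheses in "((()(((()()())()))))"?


Input: "((()(((()()())()))))"
Tracking depth:
  Position 0 '(': depth becomes 1
  Position 1 '(': depth becomes 2
  Position 2 '(': depth becomes 3
  Position 3 ')': depth becomes 2
  Position 4 '(': depth becomes 3
  Position 5 '(': depth becomes 4
  Position 6 '(': depth becomes 5
  Position 7 '(': depth becomes 6
  Position 8 ')': depth becomes 5
  Position 9 '(': depth becomes 6
  Position 10 ')': depth becomes 5
  Position 11 '(': depth becomes 6
  Position 12 ')': depth becomes 5
  Position 13 ')': depth becomes 4
  Position 14 '(': depth becomes 5
  Position 15 ')': depth becomes 4
  Position 16 ')': depth becomes 3
  Position 17 ')': depth becomes 2
  Position 18 ')': depth becomes 1
  Position 19 ')': depth becomes 0
Maximum depth reached: 6

6


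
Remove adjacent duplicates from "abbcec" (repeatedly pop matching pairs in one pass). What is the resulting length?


Input: abbcec
Stack-based adjacent duplicate removal:
  Read 'a': push. Stack: a
  Read 'b': push. Stack: ab
  Read 'b': matches stack top 'b' => pop. Stack: a
  Read 'c': push. Stack: ac
  Read 'e': push. Stack: ace
  Read 'c': push. Stack: acec
Final stack: "acec" (length 4)

4


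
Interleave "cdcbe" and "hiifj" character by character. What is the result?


Interleaving "cdcbe" and "hiifj":
  Position 0: 'c' from first, 'h' from second => "ch"
  Position 1: 'd' from first, 'i' from second => "di"
  Position 2: 'c' from first, 'i' from second => "ci"
  Position 3: 'b' from first, 'f' from second => "bf"
  Position 4: 'e' from first, 'j' from second => "ej"
Result: chdicibfej

chdicibfej


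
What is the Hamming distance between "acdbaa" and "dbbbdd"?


Comparing "acdbaa" and "dbbbdd" position by position:
  Position 0: 'a' vs 'd' => differ
  Position 1: 'c' vs 'b' => differ
  Position 2: 'd' vs 'b' => differ
  Position 3: 'b' vs 'b' => same
  Position 4: 'a' vs 'd' => differ
  Position 5: 'a' vs 'd' => differ
Total differences (Hamming distance): 5

5


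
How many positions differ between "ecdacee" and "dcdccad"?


Comparing "ecdacee" and "dcdccad" position by position:
  Position 0: 'e' vs 'd' => DIFFER
  Position 1: 'c' vs 'c' => same
  Position 2: 'd' vs 'd' => same
  Position 3: 'a' vs 'c' => DIFFER
  Position 4: 'c' vs 'c' => same
  Position 5: 'e' vs 'a' => DIFFER
  Position 6: 'e' vs 'd' => DIFFER
Positions that differ: 4

4


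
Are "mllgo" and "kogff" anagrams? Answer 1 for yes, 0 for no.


Strings: "mllgo", "kogff"
Sorted first:  gllmo
Sorted second: ffgko
Differ at position 0: 'g' vs 'f' => not anagrams

0


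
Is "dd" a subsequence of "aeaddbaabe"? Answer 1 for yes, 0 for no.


Check if "dd" is a subsequence of "aeaddbaabe"
Greedy scan:
  Position 0 ('a'): no match needed
  Position 1 ('e'): no match needed
  Position 2 ('a'): no match needed
  Position 3 ('d'): matches sub[0] = 'd'
  Position 4 ('d'): matches sub[1] = 'd'
  Position 5 ('b'): no match needed
  Position 6 ('a'): no match needed
  Position 7 ('a'): no match needed
  Position 8 ('b'): no match needed
  Position 9 ('e'): no match needed
All 2 characters matched => is a subsequence

1


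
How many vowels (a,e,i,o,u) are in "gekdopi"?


Input: gekdopi
Checking each character:
  'g' at position 0: consonant
  'e' at position 1: vowel (running total: 1)
  'k' at position 2: consonant
  'd' at position 3: consonant
  'o' at position 4: vowel (running total: 2)
  'p' at position 5: consonant
  'i' at position 6: vowel (running total: 3)
Total vowels: 3

3


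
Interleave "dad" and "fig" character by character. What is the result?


Interleaving "dad" and "fig":
  Position 0: 'd' from first, 'f' from second => "df"
  Position 1: 'a' from first, 'i' from second => "ai"
  Position 2: 'd' from first, 'g' from second => "dg"
Result: dfaidg

dfaidg


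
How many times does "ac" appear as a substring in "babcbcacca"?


Searching for "ac" in "babcbcacca"
Scanning each position:
  Position 0: "ba" => no
  Position 1: "ab" => no
  Position 2: "bc" => no
  Position 3: "cb" => no
  Position 4: "bc" => no
  Position 5: "ca" => no
  Position 6: "ac" => MATCH
  Position 7: "cc" => no
  Position 8: "ca" => no
Total occurrences: 1

1


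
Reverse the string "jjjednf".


Input: jjjednf
Reading characters right to left:
  Position 6: 'f'
  Position 5: 'n'
  Position 4: 'd'
  Position 3: 'e'
  Position 2: 'j'
  Position 1: 'j'
  Position 0: 'j'
Reversed: fndejjj

fndejjj


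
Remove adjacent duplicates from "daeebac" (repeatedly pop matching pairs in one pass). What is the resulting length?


Input: daeebac
Stack-based adjacent duplicate removal:
  Read 'd': push. Stack: d
  Read 'a': push. Stack: da
  Read 'e': push. Stack: dae
  Read 'e': matches stack top 'e' => pop. Stack: da
  Read 'b': push. Stack: dab
  Read 'a': push. Stack: daba
  Read 'c': push. Stack: dabac
Final stack: "dabac" (length 5)

5


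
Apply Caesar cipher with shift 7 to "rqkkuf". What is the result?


Caesar cipher: shift "rqkkuf" by 7
  'r' (pos 17) + 7 = pos 24 = 'y'
  'q' (pos 16) + 7 = pos 23 = 'x'
  'k' (pos 10) + 7 = pos 17 = 'r'
  'k' (pos 10) + 7 = pos 17 = 'r'
  'u' (pos 20) + 7 = pos 1 = 'b'
  'f' (pos 5) + 7 = pos 12 = 'm'
Result: yxrrbm

yxrrbm


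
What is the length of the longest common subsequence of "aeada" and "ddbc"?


LCS of "aeada" and "ddbc"
DP table:
           d    d    b    c
      0    0    0    0    0
  a   0    0    0    0    0
  e   0    0    0    0    0
  a   0    0    0    0    0
  d   0    1    1    1    1
  a   0    1    1    1    1
LCS length = dp[5][4] = 1

1


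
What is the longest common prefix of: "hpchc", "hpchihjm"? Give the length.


Words: hpchc, hpchihjm
  Position 0: all 'h' => match
  Position 1: all 'p' => match
  Position 2: all 'c' => match
  Position 3: all 'h' => match
  Position 4: ('c', 'i') => mismatch, stop
LCP = "hpch" (length 4)

4


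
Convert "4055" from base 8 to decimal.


Input: "4055" in base 8
Positional expansion:
  Digit '4' (value 4) x 8^3 = 2048
  Digit '0' (value 0) x 8^2 = 0
  Digit '5' (value 5) x 8^1 = 40
  Digit '5' (value 5) x 8^0 = 5
Sum = 2093

2093


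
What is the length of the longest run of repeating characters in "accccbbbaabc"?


Input: "accccbbbaabc"
Scanning for longest run:
  Position 1 ('c'): new char, reset run to 1
  Position 2 ('c'): continues run of 'c', length=2
  Position 3 ('c'): continues run of 'c', length=3
  Position 4 ('c'): continues run of 'c', length=4
  Position 5 ('b'): new char, reset run to 1
  Position 6 ('b'): continues run of 'b', length=2
  Position 7 ('b'): continues run of 'b', length=3
  Position 8 ('a'): new char, reset run to 1
  Position 9 ('a'): continues run of 'a', length=2
  Position 10 ('b'): new char, reset run to 1
  Position 11 ('c'): new char, reset run to 1
Longest run: 'c' with length 4

4


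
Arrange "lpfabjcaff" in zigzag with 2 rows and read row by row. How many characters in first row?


Zigzag "lpfabjcaff" into 2 rows:
Placing characters:
  'l' => row 0
  'p' => row 1
  'f' => row 0
  'a' => row 1
  'b' => row 0
  'j' => row 1
  'c' => row 0
  'a' => row 1
  'f' => row 0
  'f' => row 1
Rows:
  Row 0: "lfbcf"
  Row 1: "pajaf"
First row length: 5

5


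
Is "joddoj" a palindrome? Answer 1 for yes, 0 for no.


Input: joddoj
Reversed: joddoj
  Compare pos 0 ('j') with pos 5 ('j'): match
  Compare pos 1 ('o') with pos 4 ('o'): match
  Compare pos 2 ('d') with pos 3 ('d'): match
Result: palindrome

1


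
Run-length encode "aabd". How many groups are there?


Input: aabd
Scanning for consecutive runs:
  Group 1: 'a' x 2 (positions 0-1)
  Group 2: 'b' x 1 (positions 2-2)
  Group 3: 'd' x 1 (positions 3-3)
Total groups: 3

3


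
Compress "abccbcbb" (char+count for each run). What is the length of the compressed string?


Input: abccbcbb
Runs:
  'a' x 1 => "a1"
  'b' x 1 => "b1"
  'c' x 2 => "c2"
  'b' x 1 => "b1"
  'c' x 1 => "c1"
  'b' x 2 => "b2"
Compressed: "a1b1c2b1c1b2"
Compressed length: 12

12


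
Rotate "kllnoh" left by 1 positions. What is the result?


Input: "kllnoh", rotate left by 1
First 1 characters: "k"
Remaining characters: "llnoh"
Concatenate remaining + first: "llnoh" + "k" = "llnohk"

llnohk


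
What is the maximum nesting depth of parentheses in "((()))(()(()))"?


Input: "((()))(()(()))"
Tracking depth:
  Position 0 '(': depth becomes 1
  Position 1 '(': depth becomes 2
  Position 2 '(': depth becomes 3
  Position 3 ')': depth becomes 2
  Position 4 ')': depth becomes 1
  Position 5 ')': depth becomes 0
  Position 6 '(': depth becomes 1
  Position 7 '(': depth becomes 2
  Position 8 ')': depth becomes 1
  Position 9 '(': depth becomes 2
  Position 10 '(': depth becomes 3
  Position 11 ')': depth becomes 2
  Position 12 ')': depth becomes 1
  Position 13 ')': depth becomes 0
Maximum depth reached: 3

3


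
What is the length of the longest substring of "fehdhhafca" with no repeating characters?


Input: "fehdhhafca"
Sliding window (track last position of each char):
  Position 0 ('f'): window [0,0] length 1 -- new best
  Position 1 ('e'): window [0,1] length 2 -- new best
  Position 2 ('h'): window [0,2] length 3 -- new best
  Position 3 ('d'): window [0,3] length 4 -- new best
  Position 4 ('h'): repeat (last at 2), move window start to 3
  Position 4 ('h'): window [3,4] length 2
  Position 5 ('h'): repeat (last at 4), move window start to 5
  Position 5 ('h'): window [5,5] length 1
  Position 6 ('a'): window [5,6] length 2
  Position 7 ('f'): window [5,7] length 3
  Position 8 ('c'): window [5,8] length 4
  Position 9 ('a'): repeat (last at 6), move window start to 7
  Position 9 ('a'): window [7,9] length 3
Longest substring with no repeats: "fehd" with length 4

4


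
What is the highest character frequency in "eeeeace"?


Input: eeeeace
Character counts:
  'a': 1
  'c': 1
  'e': 5
Maximum frequency: 5

5


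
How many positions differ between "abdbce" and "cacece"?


Comparing "abdbce" and "cacece" position by position:
  Position 0: 'a' vs 'c' => DIFFER
  Position 1: 'b' vs 'a' => DIFFER
  Position 2: 'd' vs 'c' => DIFFER
  Position 3: 'b' vs 'e' => DIFFER
  Position 4: 'c' vs 'c' => same
  Position 5: 'e' vs 'e' => same
Positions that differ: 4

4


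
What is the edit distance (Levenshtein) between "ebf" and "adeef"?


Computing edit distance: "ebf" -> "adeef"
DP table:
           a    d    e    e    f
      0    1    2    3    4    5
  e   1    1    2    2    3    4
  b   2    2    2    3    3    4
  f   3    3    3    3    4    3
Edit distance = dp[3][5] = 3

3


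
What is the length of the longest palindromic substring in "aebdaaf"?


Input: "aebdaaf"
Checking substrings for palindromes:
  [4:6] "aa" (len 2) => palindrome
Longest palindromic substring: "aa" with length 2

2


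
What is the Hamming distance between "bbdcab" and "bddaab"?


Comparing "bbdcab" and "bddaab" position by position:
  Position 0: 'b' vs 'b' => same
  Position 1: 'b' vs 'd' => differ
  Position 2: 'd' vs 'd' => same
  Position 3: 'c' vs 'a' => differ
  Position 4: 'a' vs 'a' => same
  Position 5: 'b' vs 'b' => same
Total differences (Hamming distance): 2

2


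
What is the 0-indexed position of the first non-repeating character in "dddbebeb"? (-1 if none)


Input: dddbebeb
Character frequencies:
  'b': 3
  'd': 3
  'e': 2
Scanning left to right for freq == 1:
  Position 0 ('d'): freq=3, skip
  Position 1 ('d'): freq=3, skip
  Position 2 ('d'): freq=3, skip
  Position 3 ('b'): freq=3, skip
  Position 4 ('e'): freq=2, skip
  Position 5 ('b'): freq=3, skip
  Position 6 ('e'): freq=2, skip
  Position 7 ('b'): freq=3, skip
  No unique character found => answer = -1

-1


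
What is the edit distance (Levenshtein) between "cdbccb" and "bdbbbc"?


Computing edit distance: "cdbccb" -> "bdbbbc"
DP table:
           b    d    b    b    b    c
      0    1    2    3    4    5    6
  c   1    1    2    3    4    5    5
  d   2    2    1    2    3    4    5
  b   3    2    2    1    2    3    4
  c   4    3    3    2    2    3    3
  c   5    4    4    3    3    3    3
  b   6    5    5    4    3    3    4
Edit distance = dp[6][6] = 4

4


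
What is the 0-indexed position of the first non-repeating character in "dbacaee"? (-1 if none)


Input: dbacaee
Character frequencies:
  'a': 2
  'b': 1
  'c': 1
  'd': 1
  'e': 2
Scanning left to right for freq == 1:
  Position 0 ('d'): unique! => answer = 0

0


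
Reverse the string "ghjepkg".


Input: ghjepkg
Reading characters right to left:
  Position 6: 'g'
  Position 5: 'k'
  Position 4: 'p'
  Position 3: 'e'
  Position 2: 'j'
  Position 1: 'h'
  Position 0: 'g'
Reversed: gkpejhg

gkpejhg


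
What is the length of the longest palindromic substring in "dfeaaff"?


Input: "dfeaaff"
Checking substrings for palindromes:
  [3:5] "aa" (len 2) => palindrome
  [5:7] "ff" (len 2) => palindrome
Longest palindromic substring: "aa" with length 2

2


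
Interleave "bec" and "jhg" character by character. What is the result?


Interleaving "bec" and "jhg":
  Position 0: 'b' from first, 'j' from second => "bj"
  Position 1: 'e' from first, 'h' from second => "eh"
  Position 2: 'c' from first, 'g' from second => "cg"
Result: bjehcg

bjehcg


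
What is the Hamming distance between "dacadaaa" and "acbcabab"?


Comparing "dacadaaa" and "acbcabab" position by position:
  Position 0: 'd' vs 'a' => differ
  Position 1: 'a' vs 'c' => differ
  Position 2: 'c' vs 'b' => differ
  Position 3: 'a' vs 'c' => differ
  Position 4: 'd' vs 'a' => differ
  Position 5: 'a' vs 'b' => differ
  Position 6: 'a' vs 'a' => same
  Position 7: 'a' vs 'b' => differ
Total differences (Hamming distance): 7

7


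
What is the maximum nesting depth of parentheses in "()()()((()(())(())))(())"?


Input: "()()()((()(())(())))(())"
Tracking depth:
  Position 0 '(': depth becomes 1
  Position 1 ')': depth becomes 0
  Position 2 '(': depth becomes 1
  Position 3 ')': depth becomes 0
  Position 4 '(': depth becomes 1
  Position 5 ')': depth becomes 0
  Position 6 '(': depth becomes 1
  Position 7 '(': depth becomes 2
  Position 8 '(': depth becomes 3
  Position 9 ')': depth becomes 2
  Position 10 '(': depth becomes 3
  Position 11 '(': depth becomes 4
  Position 12 ')': depth becomes 3
  Position 13 ')': depth becomes 2
  Position 14 '(': depth becomes 3
  Position 15 '(': depth becomes 4
  Position 16 ')': depth becomes 3
  Position 17 ')': depth becomes 2
  Position 18 ')': depth becomes 1
  Position 19 ')': depth becomes 0
  Position 20 '(': depth becomes 1
  Position 21 '(': depth becomes 2
  Position 22 ')': depth becomes 1
  Position 23 ')': depth becomes 0
Maximum depth reached: 4

4


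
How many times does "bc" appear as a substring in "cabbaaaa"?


Searching for "bc" in "cabbaaaa"
Scanning each position:
  Position 0: "ca" => no
  Position 1: "ab" => no
  Position 2: "bb" => no
  Position 3: "ba" => no
  Position 4: "aa" => no
  Position 5: "aa" => no
  Position 6: "aa" => no
Total occurrences: 0

0


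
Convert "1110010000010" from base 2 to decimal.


Input: "1110010000010" in base 2
Positional expansion:
  Digit '1' (value 1) x 2^12 = 4096
  Digit '1' (value 1) x 2^11 = 2048
  Digit '1' (value 1) x 2^10 = 1024
  Digit '0' (value 0) x 2^9 = 0
  Digit '0' (value 0) x 2^8 = 0
  Digit '1' (value 1) x 2^7 = 128
  Digit '0' (value 0) x 2^6 = 0
  Digit '0' (value 0) x 2^5 = 0
  Digit '0' (value 0) x 2^4 = 0
  Digit '0' (value 0) x 2^3 = 0
  Digit '0' (value 0) x 2^2 = 0
  Digit '1' (value 1) x 2^1 = 2
  Digit '0' (value 0) x 2^0 = 0
Sum = 7298

7298


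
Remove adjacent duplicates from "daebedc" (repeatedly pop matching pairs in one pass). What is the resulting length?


Input: daebedc
Stack-based adjacent duplicate removal:
  Read 'd': push. Stack: d
  Read 'a': push. Stack: da
  Read 'e': push. Stack: dae
  Read 'b': push. Stack: daeb
  Read 'e': push. Stack: daebe
  Read 'd': push. Stack: daebed
  Read 'c': push. Stack: daebedc
Final stack: "daebedc" (length 7)

7


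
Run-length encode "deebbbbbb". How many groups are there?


Input: deebbbbbb
Scanning for consecutive runs:
  Group 1: 'd' x 1 (positions 0-0)
  Group 2: 'e' x 2 (positions 1-2)
  Group 3: 'b' x 6 (positions 3-8)
Total groups: 3

3


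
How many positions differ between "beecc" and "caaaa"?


Comparing "beecc" and "caaaa" position by position:
  Position 0: 'b' vs 'c' => DIFFER
  Position 1: 'e' vs 'a' => DIFFER
  Position 2: 'e' vs 'a' => DIFFER
  Position 3: 'c' vs 'a' => DIFFER
  Position 4: 'c' vs 'a' => DIFFER
Positions that differ: 5

5


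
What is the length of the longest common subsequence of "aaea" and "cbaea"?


LCS of "aaea" and "cbaea"
DP table:
           c    b    a    e    a
      0    0    0    0    0    0
  a   0    0    0    1    1    1
  a   0    0    0    1    1    2
  e   0    0    0    1    2    2
  a   0    0    0    1    2    3
LCS length = dp[4][5] = 3

3


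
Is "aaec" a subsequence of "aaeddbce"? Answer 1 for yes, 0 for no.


Check if "aaec" is a subsequence of "aaeddbce"
Greedy scan:
  Position 0 ('a'): matches sub[0] = 'a'
  Position 1 ('a'): matches sub[1] = 'a'
  Position 2 ('e'): matches sub[2] = 'e'
  Position 3 ('d'): no match needed
  Position 4 ('d'): no match needed
  Position 5 ('b'): no match needed
  Position 6 ('c'): matches sub[3] = 'c'
  Position 7 ('e'): no match needed
All 4 characters matched => is a subsequence

1


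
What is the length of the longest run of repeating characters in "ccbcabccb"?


Input: "ccbcabccb"
Scanning for longest run:
  Position 1 ('c'): continues run of 'c', length=2
  Position 2 ('b'): new char, reset run to 1
  Position 3 ('c'): new char, reset run to 1
  Position 4 ('a'): new char, reset run to 1
  Position 5 ('b'): new char, reset run to 1
  Position 6 ('c'): new char, reset run to 1
  Position 7 ('c'): continues run of 'c', length=2
  Position 8 ('b'): new char, reset run to 1
Longest run: 'c' with length 2

2
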